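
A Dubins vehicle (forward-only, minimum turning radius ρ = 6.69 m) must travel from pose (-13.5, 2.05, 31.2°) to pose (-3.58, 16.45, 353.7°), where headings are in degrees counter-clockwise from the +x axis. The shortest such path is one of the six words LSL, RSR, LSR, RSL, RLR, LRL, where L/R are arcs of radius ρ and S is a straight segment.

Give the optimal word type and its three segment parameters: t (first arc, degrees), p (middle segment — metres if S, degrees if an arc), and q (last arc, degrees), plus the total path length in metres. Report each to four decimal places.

LRL: t = 145.0009°, p = 257.7056°, q = 75.2047°, L = 55.8021 m

Let ψ = atan2(Δy, Δx) = atan2(14.40, 9.92) = 55.4375° be the start→goal bearing.
Normalize: d = |goal − start| / ρ = 17.486177/6.69 = 2.613778, α = (θ_start − ψ) mod 360° = 335.7625° = 5.860162 rad, β = (θ_goal − ψ) mod 360° = 298.2625° = 5.205663 rad.
Common terms: sin α = -0.410520, cos α = 0.911852, sin β = -0.880787, cos β = 0.473512, cos(α−β) = 0.793353, d² = 6.831837. Work in radians in the unit-radius frame; every candidate has L = ρ·(t + p + q).
LSL: p² = 2 + d² − 2cos(α−β) + 2d(sin α − sin β) = 9.703482; p = √p² = 3.115041; φ = atan2(cos β − cos α, d + sin α − sin β) = -0.141186 rad; t = (φ − α) mod 2π = 0.281838 rad, q = (β − φ) mod 2π = 5.346849 rad → L = 6.69·(0.281838 + 3.115041 + 5.346849) = 6.69·8.743728 = 58.495541 m
RSR: p² = 2 + d² − 2cos(α−β) + 2d(sin β − sin α) = 4.786780; p = √p² = 2.187871; φ = atan2(cos α − cos β, d − sin α + sin β) = 0.201715 rad; t = (α − φ) mod 2π = 5.658447 rad, q = (φ − β) mod 2π = 1.279237 rad → L = 6.69·(5.658447 + 2.187871 + 1.279237) = 6.69·9.125555 = 61.049962 m
LSR: p² = d² − 2 + 2cos(α−β) + 2d(sin α + sin β) = -0.331835 < 0 → infeasible
RSL: p² = d² − 2 + 2cos(α−β) − 2d(sin α + sin β) = 13.168924; p = √p² = 3.628901; φ = atan2(cos α + cos β, d − sin α − sin β) − atan2(2, p) = -0.162803 rad; t = (α − φ) mod 2π = 6.022965 rad, q = (β − φ) mod 2π = 5.368466 rad → L = 6.69·(6.022965 + 3.628901 + 5.368466) = 6.69·15.020332 = 100.486020 m
RLR: c = (6 − d² + 2cos(α−β) + 2d(sin α − sin β))/8 = 0.401653; p = 2π − arccos c = 5.125710 rad; φ = atan2(cos α − cos β, d − sin α + sin β) = 0.201715 rad; t = (α − φ + p/2) mod 2π = 1.938116 rad, q = (α − β − t + p) mod 2π = 3.842092 rad → L = 6.69·(1.938116 + 5.125710 + 3.842092) = 6.69·10.905918 = 72.960589 m
LRL: c = (6 − d² + 2cos(α−β) − 2d(sin α − sin β))/8 = -0.212935; p = 2π − arccos c = 4.497811 rad; φ = atan2(cos β − cos α, d + sin α − sin β) = -0.141186 rad; t = (φ − α + p/2) mod 2π = 2.530743 rad, q = (β − α − t + p) mod 2π = 1.312569 rad → L = 6.69·(2.530743 + 4.497811 + 1.312569) = 6.69·8.341123 = 55.802115 m
Shortest: LRL with L = 55.802115 m ≈ 55.8021 m
Convert LRL to answer units (arcs ×180/π): t = 2.530743·180/π = 145.0009°, p = 4.497811·180/π = 257.7056°, q = 1.312569·180/π = 75.2047°, L = 55.8021 m.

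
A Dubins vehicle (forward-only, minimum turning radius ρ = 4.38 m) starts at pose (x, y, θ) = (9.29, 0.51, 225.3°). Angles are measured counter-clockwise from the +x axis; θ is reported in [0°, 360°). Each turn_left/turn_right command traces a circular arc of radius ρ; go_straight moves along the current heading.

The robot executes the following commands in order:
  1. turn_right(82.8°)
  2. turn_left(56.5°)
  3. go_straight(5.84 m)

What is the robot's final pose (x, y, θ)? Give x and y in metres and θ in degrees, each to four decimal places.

set_pose: (x, y, θ) = (9.2900, 0.5100, 225.3000°), ρ = 4.38
turn_right(82.8°): centre at ρ to the right, rotate −82.8° → (3.5103, 0.1160, 142.5000°)
turn_left(56.5°): centre at ρ to the left, rotate +56.5° → (-0.5820, 0.7825, 199.0000°)
go_straight(5.84): x += 5.84·cos θ, y += 5.84·sin θ → (-6.1039, -1.1189, 199.0000°)

(-6.1039, -1.1189, 199.0000°)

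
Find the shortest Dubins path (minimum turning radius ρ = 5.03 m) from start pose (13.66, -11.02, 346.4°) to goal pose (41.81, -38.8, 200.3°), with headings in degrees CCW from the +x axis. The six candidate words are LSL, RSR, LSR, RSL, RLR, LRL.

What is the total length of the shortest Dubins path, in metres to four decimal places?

Let ψ = atan2(Δy, Δx) = atan2(-27.78, 28.15) = -44.6210° be the start→goal bearing.
Normalize: d = |goal − start| / ρ = 39.549348/5.03 = 7.862693, α = (θ_start − ψ) mod 360° = 31.0210° = 0.541418 rad, β = (θ_goal − ψ) mod 360° = 244.9210° = 4.274677 rad.
Common terms: sin α = 0.515352, cos α = 0.856979, sin β = -0.905724, cos β = -0.423868, cos(α−β) = -0.830012, d² = 61.821947. Work in radians in the unit-radius frame; every candidate has L = ρ·(t + p + q).
LSL: p² = 2 + d² − 2cos(α−β) + 2d(sin α − sin β) = 87.828938; p = √p² = 9.371709; φ = atan2(cos β − cos α, d + sin α − sin β) = -0.137101 rad; t = (φ − α) mod 2π = 5.604667 rad, q = (β − φ) mod 2π = 4.411778 rad → L = 5.03·(5.604667 + 9.371709 + 4.411778) = 5.03·19.388154 = 97.522415 m
RSR: p² = 2 + d² − 2cos(α−β) + 2d(sin β − sin α) = 43.135006; p = √p² = 6.567725; φ = atan2(cos α − cos β, d − sin α + sin β) = 0.196279 rad; t = (α − φ) mod 2π = 0.345139 rad, q = (φ − β) mod 2π = 2.204787 rad → L = 5.03·(0.345139 + 6.567725 + 2.204787) = 5.03·9.117651 = 45.861782 m
LSR: p² = d² − 2 + 2cos(α−β) + 2d(sin α + sin β) = 52.023168; p = √p² = 7.212709; φ = atan2(−cos α − cos β, d + sin α + sin β) − atan2(−2, p) = 0.212595 rad; t = (φ − α) mod 2π = 5.954362 rad, q = (φ − β) mod 2π = 2.221103 rad → L = 5.03·(5.954362 + 7.212709 + 2.221103) = 5.03·15.388174 = 77.402517 m
RSL: p² = d² − 2 + 2cos(α−β) − 2d(sin α + sin β) = 64.300677; p = √p² = 8.018770; φ = atan2(cos α + cos β, d − sin α − sin β) − atan2(2, p) = -0.191997 rad; t = (α − φ) mod 2π = 0.733415 rad, q = (β − φ) mod 2π = 4.466674 rad → L = 5.03·(0.733415 + 8.018770 + 4.466674) = 5.03·13.218860 = 66.490866 m
RLR: c = (6 − d² + 2cos(α−β) + 2d(sin α − sin β))/8 = -4.391876, |c| > 1 → infeasible
LRL: c = (6 − d² + 2cos(α−β) − 2d(sin α − sin β))/8 = -9.978617, |c| > 1 → infeasible
Shortest: RSR with L = 45.861782 m ≈ 45.8618 m

45.8618 m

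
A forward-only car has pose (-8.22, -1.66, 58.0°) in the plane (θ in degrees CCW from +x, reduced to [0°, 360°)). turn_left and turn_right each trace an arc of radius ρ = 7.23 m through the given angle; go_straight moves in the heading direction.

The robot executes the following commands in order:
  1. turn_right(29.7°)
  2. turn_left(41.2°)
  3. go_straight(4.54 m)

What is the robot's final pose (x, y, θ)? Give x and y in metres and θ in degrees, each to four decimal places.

set_pose: (x, y, θ) = (-8.2200, -1.6600, 58.0000°), ρ = 7.23
turn_right(29.7°): centre at ρ to the right, rotate −29.7° → (-5.5163, 0.8745, 28.3000°)
turn_left(41.2°): centre at ρ to the left, rotate +41.2° → (-2.1718, 4.7084, 69.5000°)
go_straight(4.54): x += 4.54·cos θ, y += 4.54·sin θ → (-0.5818, 8.9609, 69.5000°)

(-0.5818, 8.9609, 69.5000°)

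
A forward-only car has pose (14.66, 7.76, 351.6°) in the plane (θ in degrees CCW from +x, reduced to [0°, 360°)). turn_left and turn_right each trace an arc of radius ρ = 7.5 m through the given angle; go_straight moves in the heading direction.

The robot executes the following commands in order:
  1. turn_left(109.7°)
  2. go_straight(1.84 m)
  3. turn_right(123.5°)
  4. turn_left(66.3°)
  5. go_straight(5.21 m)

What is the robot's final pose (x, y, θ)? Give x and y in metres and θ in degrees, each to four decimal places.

set_pose: (x, y, θ) = (14.6600, 7.7600, 351.6000°), ρ = 7.5
turn_left(109.7°): centre at ρ to the left, rotate +109.7° → (23.1102, 16.6491, 461.3000° ≡ 101.3000°)
go_straight(1.84): x += 1.84·cos θ, y += 1.84·sin θ → (22.7497, 18.4535, 101.3000°)
turn_right(123.5°): centre at ρ to the right, rotate −123.5° → (32.9381, 26.8671, -22.2000° ≡ 337.8000°)
turn_left(66.3°): centre at ρ to the left, rotate +66.3° → (40.9913, 28.4252, 404.1000° ≡ 44.1000°)
go_straight(5.21): x += 5.21·cos θ, y += 5.21·sin θ → (44.7327, 32.0509, 44.1000°)

(44.7327, 32.0509, 44.1000°)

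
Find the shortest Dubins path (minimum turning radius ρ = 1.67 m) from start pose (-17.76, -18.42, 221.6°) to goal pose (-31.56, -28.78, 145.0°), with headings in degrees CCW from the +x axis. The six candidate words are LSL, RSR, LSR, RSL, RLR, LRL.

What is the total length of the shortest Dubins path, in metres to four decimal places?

Let ψ = atan2(Δy, Δx) = atan2(-10.36, -13.80) = -143.1035° be the start→goal bearing.
Normalize: d = |goal − start| / ρ = 17.256002/1.67 = 10.332935, α = (θ_start − ψ) mod 360° = 4.7035° = 0.082092 rad, β = (θ_goal − ψ) mod 360° = 288.1035° = 5.028355 rad.
Common terms: sin α = 0.082000, cos α = 0.996632, sin β = -0.950497, cos β = 0.310735, cos(α−β) = 0.231748, d² = 106.769551. Work in radians in the unit-radius frame; every candidate has L = ρ·(t + p + q).
LSL: p² = 2 + d² − 2cos(α−β) + 2d(sin α − sin β) = 129.643496; p = √p² = 11.386110; φ = atan2(cos β − cos α, d + sin α − sin β) = -0.060276 rad; t = (φ − α) mod 2π = 6.140817 rad, q = (β − φ) mod 2π = 5.088632 rad → L = 1.67·(6.140817 + 11.386110 + 5.088632) = 1.67·22.615558 = 37.767982 m
RSR: p² = 2 + d² − 2cos(α−β) + 2d(sin β − sin α) = 86.968614; p = √p² = 9.325696; φ = atan2(cos α − cos β, d − sin α + sin β) = 0.073616 rad; t = (α − φ) mod 2π = 0.008477 rad, q = (φ − β) mod 2π = 1.328446 rad → L = 1.67·(0.008477 + 9.325696 + 1.328446) = 1.67·10.662619 = 17.806573 m
LSR: p² = d² − 2 + 2cos(α−β) + 2d(sin α + sin β) = 87.284811; p = √p² = 9.342634; φ = atan2(−cos α − cos β, d + sin α + sin β) − atan2(−2, p) = 0.073623 rad; t = (φ − α) mod 2π = 6.274716 rad, q = (φ − β) mod 2π = 1.328453 rad → L = 1.67·(6.274716 + 9.342634 + 1.328453) = 1.67·16.945804 = 28.299492 m
RSL: p² = d² − 2 + 2cos(α−β) − 2d(sin α + sin β) = 123.181282; p = √p² = 11.098706; φ = atan2(cos α + cos β, d − sin α − sin β) − atan2(2, p) = -0.062099 rad; t = (α − φ) mod 2π = 0.144191 rad, q = (β − φ) mod 2π = 5.090455 rad → L = 1.67·(0.144191 + 11.098706 + 5.090455) = 1.67·16.333352 = 27.276698 m
RLR: c = (6 − d² + 2cos(α−β) + 2d(sin α − sin β))/8 = -9.871077, |c| > 1 → infeasible
LRL: c = (6 − d² + 2cos(α−β) − 2d(sin α − sin β))/8 = -15.205437, |c| > 1 → infeasible
Shortest: RSR with L = 17.806573 m ≈ 17.8066 m

17.8066 m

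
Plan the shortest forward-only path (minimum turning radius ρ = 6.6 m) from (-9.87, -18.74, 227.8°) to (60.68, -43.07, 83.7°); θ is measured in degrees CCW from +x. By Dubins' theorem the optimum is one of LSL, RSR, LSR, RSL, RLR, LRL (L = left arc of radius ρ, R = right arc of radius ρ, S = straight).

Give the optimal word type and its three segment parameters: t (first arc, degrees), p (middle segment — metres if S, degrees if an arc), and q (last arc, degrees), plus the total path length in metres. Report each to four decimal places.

Let ψ = atan2(Δy, Δx) = atan2(-24.33, 70.55) = -19.0274° be the start→goal bearing.
Normalize: d = |goal − start| / ρ = 74.627417/6.6 = 11.307184, α = (θ_start − ψ) mod 360° = 246.8274° = 4.307950 rad, β = (θ_goal − ψ) mod 360° = 102.7274° = 1.792931 rad.
Common terms: sin α = -0.919323, cos α = -0.393503, sin β = 0.975429, cos β = -0.220312, cos(α−β) = -0.810042, d² = 127.852420. Work in radians in the unit-radius frame; every candidate has L = ρ·(t + p + q).
LSL: p² = 2 + d² − 2cos(α−β) + 2d(sin α − sin β) = 88.623864; p = √p² = 9.414025; φ = atan2(cos β − cos α, d + sin α − sin β) = 0.018398 rad; t = (φ − α) mod 2π = 1.993633 rad, q = (β − φ) mod 2π = 1.774532 rad → L = 6.6·(1.993633 + 9.414025 + 1.774532) = 6.6·13.182191 = 87.002459 m
RSR: p² = 2 + d² − 2cos(α−β) + 2d(sin β − sin α) = 174.321142; p = √p² = 13.203073; φ = atan2(cos α − cos β, d − sin α + sin β) = -0.013118 rad; t = (α − φ) mod 2π = 4.321068 rad, q = (φ − β) mod 2π = 4.477137 rad → L = 6.6·(4.321068 + 13.203073 + 4.477137) = 6.6·22.001278 = 145.208434 m
LSR: p² = d² − 2 + 2cos(α−β) + 2d(sin α + sin β) = 125.501141; p = √p² = 11.202729; φ = atan2(−cos α − cos β, d + sin α + sin β) − atan2(−2, p) = 0.230632 rad; t = (φ − α) mod 2π = 2.205867 rad, q = (φ − β) mod 2π = 4.720886 rad → L = 6.6·(2.205867 + 11.202729 + 4.720886) = 6.6·18.129482 = 119.654583 m
RSL: p² = d² − 2 + 2cos(α−β) − 2d(sin α + sin β) = 122.963532; p = √p² = 11.088892; φ = atan2(cos α + cos β, d − sin α − sin β) − atan2(2, p) = -0.232944 rad; t = (α − φ) mod 2π = 4.540894 rad, q = (β − φ) mod 2π = 2.025875 rad → L = 6.6·(4.540894 + 11.088892 + 2.025875) = 6.6·17.655662 = 116.527367 m
RLR: c = (6 − d² + 2cos(α−β) + 2d(sin α − sin β))/8 = -20.790143, |c| > 1 → infeasible
LRL: c = (6 − d² + 2cos(α−β) − 2d(sin α − sin β))/8 = -10.077983, |c| > 1 → infeasible
Shortest: LSL with L = 87.002459 m ≈ 87.0025 m
Convert LSL to answer units (arcs ×180/π): t = 1.993633·180/π = 114.2268°, p = ρ·p = 6.6·9.414025 = 62.1326 m, q = 1.774532·180/π = 101.6732°, L = 87.0025 m.

LSL: t = 114.2268°, p = 62.1326 m, q = 101.6732°, L = 87.0025 m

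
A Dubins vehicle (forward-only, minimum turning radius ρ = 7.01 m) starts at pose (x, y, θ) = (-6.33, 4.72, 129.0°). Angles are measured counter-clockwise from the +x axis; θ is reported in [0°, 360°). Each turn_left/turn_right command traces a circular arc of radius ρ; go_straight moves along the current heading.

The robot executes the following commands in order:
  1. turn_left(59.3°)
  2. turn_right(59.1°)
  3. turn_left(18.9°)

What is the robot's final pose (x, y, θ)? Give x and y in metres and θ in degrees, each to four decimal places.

(-20.9620, 11.2719, 148.1000°)

set_pose: (x, y, θ) = (-6.3300, 4.7200, 129.0000°), ρ = 7.01
turn_left(59.3°): centre at ρ to the left, rotate +59.3° → (-12.7897, 7.2450, 188.3000°)
turn_right(59.1°): centre at ρ to the right, rotate −59.1° → (-19.2340, 9.7511, 129.2000°)
turn_left(18.9°): centre at ρ to the left, rotate +18.9° → (-20.9620, 11.2719, 148.1000°)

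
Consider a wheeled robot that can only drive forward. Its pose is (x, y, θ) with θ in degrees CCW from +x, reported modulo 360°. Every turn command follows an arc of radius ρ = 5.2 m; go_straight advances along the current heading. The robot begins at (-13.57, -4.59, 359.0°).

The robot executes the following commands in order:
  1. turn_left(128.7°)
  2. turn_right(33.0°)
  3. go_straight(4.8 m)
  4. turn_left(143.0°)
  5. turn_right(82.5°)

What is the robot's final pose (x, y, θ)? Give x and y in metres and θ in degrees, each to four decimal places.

set_pose: (x, y, θ) = (-13.5700, -4.5900, 359.0000°), ρ = 5.2
turn_left(128.7°): centre at ρ to the left, rotate +128.7° → (-9.3649, 3.7891, 487.7000° ≡ 127.7000°)
turn_right(33.0°): centre at ρ to the right, rotate −33.0° → (-10.4330, 6.5430, 94.7000°)
go_straight(4.8): x += 4.8·cos θ, y += 4.8·sin θ → (-10.8263, 11.3269, 94.7000°)
turn_left(143.0°): centre at ρ to the left, rotate +143.0° → (-20.4042, 13.6794, 237.7000°)
turn_right(82.5°): centre at ρ to the right, rotate −82.5° → (-26.9807, 11.7376, 155.2000°)

(-26.9807, 11.7376, 155.2000°)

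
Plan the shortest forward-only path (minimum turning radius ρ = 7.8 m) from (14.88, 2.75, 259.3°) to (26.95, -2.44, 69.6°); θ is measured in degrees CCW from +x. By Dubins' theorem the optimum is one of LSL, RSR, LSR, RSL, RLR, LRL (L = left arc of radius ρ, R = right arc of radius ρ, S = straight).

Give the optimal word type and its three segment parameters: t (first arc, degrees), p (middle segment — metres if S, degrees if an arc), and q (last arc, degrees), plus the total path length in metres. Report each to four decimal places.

Let ψ = atan2(Δy, Δx) = atan2(-5.19, 12.07) = -23.2673° be the start→goal bearing.
Normalize: d = |goal − start| / ρ = 13.138531/7.8 = 1.684427, α = (θ_start − ψ) mod 360° = 282.5673° = 4.931730 rad, β = (θ_goal − ψ) mod 360° = 92.8673° = 1.620840 rad.
Common terms: sin α = -0.976041, cos α = 0.217586, sin β = 0.998748, cos β = -0.050023, cos(α−β) = -0.985703, d² = 2.837295. Work in radians in the unit-radius frame; every candidate has L = ρ·(t + p + q).
LSL: p² = 2 + d² − 2cos(α−β) + 2d(sin α − sin β) = 0.155925; p = √p² = 0.394873; φ = atan2(cos β − cos α, d + sin α − sin β) = -2.396950 rad; t = (φ − α) mod 2π = 5.237691 rad, q = (β − φ) mod 2π = 4.017790 rad → L = 7.8·(5.237691 + 0.394873 + 4.017790) = 7.8·9.650354 = 75.272763 m
RSR: p² = 2 + d² − 2cos(α−β) + 2d(sin β − sin α) = 13.461478; p = √p² = 3.668989; φ = atan2(cos α − cos β, d − sin α + sin β) = 0.073003 rad; t = (α − φ) mod 2π = 4.858727 rad, q = (φ − β) mod 2π = 4.735348 rad → L = 7.8·(4.858727 + 3.668989 + 4.735348) = 7.8·13.263064 = 103.451896 m
LSR: p² = d² − 2 + 2cos(α−β) + 2d(sin α + sin β) = -1.057616 < 0 → infeasible
RSL: p² = d² − 2 + 2cos(α−β) − 2d(sin α + sin β) = -1.210609 < 0 → infeasible
RLR: c = (6 − d² + 2cos(α−β) + 2d(sin α − sin β))/8 = -0.682685; p = 2π − arccos c = 3.960958 rad; φ = atan2(cos α − cos β, d − sin α + sin β) = 0.073003 rad; t = (α − φ + p/2) mod 2π = 0.556021 rad, q = (α − β − t + p) mod 2π = 0.432642 rad → L = 7.8·(0.556021 + 3.960958 + 0.432642) = 7.8·4.949621 = 38.607045 m
LRL: c = (6 − d² + 2cos(α−β) − 2d(sin α − sin β))/8 = 0.980509; p = 2π − arccos c = 6.085427 rad; φ = atan2(cos β − cos α, d + sin α − sin β) = -2.396950 rad; t = (φ − α + p/2) mod 2π = 1.997219 rad, q = (β − α − t + p) mod 2π = 0.777318 rad → L = 7.8·(1.997219 + 6.085427 + 0.777318) = 7.8·8.859964 = 69.107716 m
Shortest: RLR with L = 38.607045 m ≈ 38.6070 m
Convert RLR to answer units (arcs ×180/π): t = 0.556021·180/π = 31.8576°, p = 3.960958·180/π = 226.9462°, q = 0.432642·180/π = 24.7886°, L = 38.6070 m.

RLR: t = 31.8576°, p = 226.9462°, q = 24.7886°, L = 38.6070 m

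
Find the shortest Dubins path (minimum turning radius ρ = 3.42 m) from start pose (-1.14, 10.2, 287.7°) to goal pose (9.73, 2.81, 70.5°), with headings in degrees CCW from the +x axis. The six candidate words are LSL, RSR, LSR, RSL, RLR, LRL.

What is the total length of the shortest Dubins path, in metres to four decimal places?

Let ψ = atan2(Δy, Δx) = atan2(-7.39, 10.87) = -34.2099° be the start→goal bearing.
Normalize: d = |goal − start| / ρ = 13.144162/3.42 = 3.843322, α = (θ_start − ψ) mod 360° = 321.9099° = 5.618388 rad, β = (θ_goal − ψ) mod 360° = 104.7099° = 1.827533 rad.
Common terms: sin α = -0.616899, cos α = 0.787042, sin β = 0.967224, cos β = -0.253926, cos(α−β) = -0.796530, d² = 14.771126. Work in radians in the unit-radius frame; every candidate has L = ρ·(t + p + q).
LSL: p² = 2 + d² − 2cos(α−β) + 2d(sin α − sin β) = 6.187594; p = √p² = 2.487488; φ = atan2(cos β − cos α, d + sin α − sin β) = -0.431773 rad; t = (φ − α) mod 2π = 0.233024 rad, q = (β − φ) mod 2π = 2.259306 rad → L = 3.42·(0.233024 + 2.487488 + 2.259306) = 3.42·4.979818 = 17.030977 m
RSR: p² = 2 + d² − 2cos(α−β) + 2d(sin β − sin α) = 30.540778; p = √p² = 5.526371; φ = atan2(cos α − cos β, d − sin α + sin β) = 0.189496 rad; t = (α − φ) mod 2π = 5.428893 rad, q = (φ − β) mod 2π = 4.645148 rad → L = 3.42·(5.428893 + 5.526371 + 4.645148) = 3.42·15.600412 = 53.353408 m
LSR: p² = d² − 2 + 2cos(α−β) + 2d(sin α + sin β) = 13.870885; p = √p² = 3.724364; φ = atan2(−cos α − cos β, d + sin α + sin β) − atan2(−2, p) = 0.366365 rad; t = (φ − α) mod 2π = 1.031162 rad, q = (φ − β) mod 2π = 4.822017 rad → L = 3.42·(1.031162 + 3.724364 + 4.822017) = 3.42·9.577542 = 32.755194 m
RSL: p² = d² − 2 + 2cos(α−β) − 2d(sin α + sin β) = 8.485248; p = √p² = 2.912945; φ = atan2(cos α + cos β, d − sin α − sin β) − atan2(2, p) = -0.450214 rad; t = (α − φ) mod 2π = 6.068602 rad, q = (β − φ) mod 2π = 2.277747 rad → L = 3.42·(6.068602 + 2.912945 + 2.277747) = 3.42·11.259294 = 38.506786 m
RLR: c = (6 − d² + 2cos(α−β) + 2d(sin α − sin β))/8 = -2.817597, |c| > 1 → infeasible
LRL: c = (6 − d² + 2cos(α−β) − 2d(sin α − sin β))/8 = 0.226551; p = 2π − arccos c = 4.940924 rad; φ = atan2(cos β − cos α, d + sin α − sin β) = -0.431773 rad; t = (φ − α + p/2) mod 2π = 2.703486 rad, q = (β − α − t + p) mod 2π = 4.729768 rad → L = 3.42·(2.703486 + 4.940924 + 4.729768) = 3.42·12.374178 = 42.319688 m
Shortest: LSL with L = 17.030977 m ≈ 17.0310 m

17.0310 m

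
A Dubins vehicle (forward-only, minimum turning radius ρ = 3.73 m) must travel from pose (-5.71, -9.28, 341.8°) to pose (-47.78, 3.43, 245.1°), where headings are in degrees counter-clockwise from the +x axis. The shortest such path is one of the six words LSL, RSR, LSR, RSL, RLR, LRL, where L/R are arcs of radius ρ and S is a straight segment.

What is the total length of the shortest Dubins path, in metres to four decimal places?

57.7103 m

Let ψ = atan2(Δy, Δx) = atan2(12.71, -42.07) = 163.1896° be the start→goal bearing.
Normalize: d = |goal − start| / ρ = 43.948026/3.73 = 11.782313, α = (θ_start − ψ) mod 360° = 178.6104° = 3.117339 rad, β = (θ_goal − ψ) mod 360° = 81.9104° = 1.429606 rad.
Common terms: sin α = 0.024251, cos α = -0.999706, sin β = 0.990049, cos β = 0.140722, cos(α−β) = -0.116671, d² = 138.822891. Work in radians in the unit-radius frame; every candidate has L = ρ·(t + p + q).
LSL: p² = 2 + d² − 2cos(α−β) + 2d(sin α − sin β) = 118.297561; p = √p² = 10.876468; φ = atan2(cos β − cos α, d + sin α − sin β) = 0.105046 rad; t = (φ − α) mod 2π = 3.270892 rad, q = (β − φ) mod 2π = 1.324560 rad → L = 3.73·(3.270892 + 10.876468 + 1.324560) = 3.73·15.471920 = 57.710262 m
RSR: p² = 2 + d² − 2cos(α−β) + 2d(sin β − sin α) = 163.814904; p = √p² = 12.799020; φ = atan2(cos α − cos β, d − sin α + sin β) = -0.089221 rad; t = (α − φ) mod 2π = 3.206560 rad, q = (φ − β) mod 2π = 4.764358 rad → L = 3.73·(3.206560 + 12.799020 + 4.764358) = 3.73·20.769938 = 77.471870 m
LSR: p² = d² − 2 + 2cos(α−β) + 2d(sin α + sin β) = 160.491154; p = √p² = 12.668510; φ = atan2(−cos α − cos β, d + sin α + sin β) − atan2(−2, p) = 0.223605 rad; t = (φ − α) mod 2π = 3.389451 rad, q = (φ − β) mod 2π = 5.077184 rad → L = 3.73·(3.389451 + 12.668510 + 5.077184) = 3.73·21.135145 = 78.834093 m
RSL: p² = d² − 2 + 2cos(α−β) − 2d(sin α + sin β) = 112.687945; p = √p² = 10.615458; φ = atan2(cos α + cos β, d − sin α − sin β) − atan2(2, p) = -0.265825 rad; t = (α − φ) mod 2π = 3.383164 rad, q = (β − φ) mod 2π = 1.695431 rad → L = 3.73·(3.383164 + 10.615458 + 1.695431) = 3.73·15.694053 = 58.538816 m
RLR: c = (6 − d² + 2cos(α−β) + 2d(sin α − sin β))/8 = -19.476863, |c| > 1 → infeasible
LRL: c = (6 − d² + 2cos(α−β) − 2d(sin α − sin β))/8 = -13.787195, |c| > 1 → infeasible
Shortest: LSL with L = 57.710262 m ≈ 57.7103 m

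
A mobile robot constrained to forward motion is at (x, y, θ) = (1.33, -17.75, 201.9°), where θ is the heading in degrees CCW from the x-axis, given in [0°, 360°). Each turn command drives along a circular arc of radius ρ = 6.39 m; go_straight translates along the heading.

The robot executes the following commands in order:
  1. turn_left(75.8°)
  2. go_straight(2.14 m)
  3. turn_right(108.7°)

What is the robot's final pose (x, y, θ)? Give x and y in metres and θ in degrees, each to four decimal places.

(-9.8839, -33.7845, 169.0000°)

set_pose: (x, y, θ) = (1.3300, -17.7500, 201.9000°), ρ = 6.39
turn_left(75.8°): centre at ρ to the left, rotate +75.8° → (-2.6190, -24.5350, 277.7000°)
go_straight(2.14): x += 2.14·cos θ, y += 2.14·sin θ → (-2.3323, -26.6557, 277.7000°)
turn_right(108.7°): centre at ρ to the right, rotate −108.7° → (-9.8839, -33.7845, 169.0000°)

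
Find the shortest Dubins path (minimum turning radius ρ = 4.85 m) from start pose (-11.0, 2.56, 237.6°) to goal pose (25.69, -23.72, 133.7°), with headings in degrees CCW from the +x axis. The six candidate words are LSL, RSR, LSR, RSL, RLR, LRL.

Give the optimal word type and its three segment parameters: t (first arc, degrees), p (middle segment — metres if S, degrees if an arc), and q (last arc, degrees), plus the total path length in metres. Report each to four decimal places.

LSL: t = 79.4987°, p = 39.7099 m, q = 176.6013°, L = 61.3884 m

Let ψ = atan2(Δy, Δx) = atan2(-26.28, 36.69) = -35.6129° be the start→goal bearing.
Normalize: d = |goal − start| / ρ = 45.130860/4.85 = 9.305332, α = (θ_start − ψ) mod 360° = 273.2129° = 4.768465 rad, β = (θ_goal − ψ) mod 360° = 169.3129° = 2.955068 rad.
Common terms: sin α = -0.998428, cos α = 0.056047, sin β = 0.185445, cos β = -0.982655, cos(α−β) = -0.240228, d² = 86.589202. Work in radians in the unit-radius frame; every candidate has L = ρ·(t + p + q).
LSL: p² = 2 + d² − 2cos(α−β) + 2d(sin α − sin β) = 67.037000; p = √p² = 8.187613; φ = atan2(cos β − cos α, d + sin α − sin β) = -0.127205 rad; t = (φ − α) mod 2π = 1.387514 rad, q = (β − φ) mod 2π = 3.082274 rad → L = 4.85·(1.387514 + 8.187613 + 3.082274) = 4.85·12.657401 = 61.388394 m
RSR: p² = 2 + d² − 2cos(α−β) + 2d(sin β − sin α) = 111.102315; p = √p² = 10.540508; φ = atan2(cos α − cos β, d − sin α + sin β) = 0.098704 rad; t = (α − φ) mod 2π = 4.669761 rad, q = (φ − β) mod 2π = 3.426821 rad → L = 4.85·(4.669761 + 10.540508 + 3.426821) = 4.85·18.637091 = 90.389890 m
LSR: p² = d² − 2 + 2cos(α−β) + 2d(sin α + sin β) = 68.978583; p = √p² = 8.305335; φ = atan2(−cos α − cos β, d + sin α + sin β) − atan2(−2, p) = 0.344991 rad; t = (φ − α) mod 2π = 1.859711 rad, q = (φ − β) mod 2π = 3.673108 rad → L = 4.85·(1.859711 + 8.305335 + 3.673108) = 4.85·13.838153 = 67.115042 m
RSL: p² = d² − 2 + 2cos(α−β) − 2d(sin α + sin β) = 99.238909; p = √p² = 9.961873; φ = atan2(cos α + cos β, d − sin α − sin β) − atan2(2, p) = -0.289454 rad; t = (α − φ) mod 2π = 5.057919 rad, q = (β − φ) mod 2π = 3.244522 rad → L = 4.85·(5.057919 + 9.961873 + 3.244522) = 4.85·18.264315 = 88.581926 m
RLR: c = (6 − d² + 2cos(α−β) + 2d(sin α − sin β))/8 = -12.887789, |c| > 1 → infeasible
LRL: c = (6 − d² + 2cos(α−β) − 2d(sin α − sin β))/8 = -7.379625, |c| > 1 → infeasible
Shortest: LSL with L = 61.388394 m ≈ 61.3884 m
Convert LSL to answer units (arcs ×180/π): t = 1.387514·180/π = 79.4987°, p = ρ·p = 4.85·8.187613 = 39.7099 m, q = 3.082274·180/π = 176.6013°, L = 61.3884 m.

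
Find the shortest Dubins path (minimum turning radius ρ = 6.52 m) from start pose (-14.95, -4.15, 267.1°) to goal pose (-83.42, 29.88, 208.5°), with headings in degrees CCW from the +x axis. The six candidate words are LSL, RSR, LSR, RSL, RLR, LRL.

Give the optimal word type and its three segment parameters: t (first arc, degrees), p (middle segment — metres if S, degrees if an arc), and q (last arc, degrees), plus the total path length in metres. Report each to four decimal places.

RSL: t = 124.0667°, p = 63.8380 m, q = 65.4667°, L = 85.4061 m

Let ψ = atan2(Δy, Δx) = atan2(34.03, -68.47) = 153.5723° be the start→goal bearing.
Normalize: d = |goal − start| / ρ = 76.460328/6.52 = 11.727044, α = (θ_start − ψ) mod 360° = 113.5277° = 1.981431 rad, β = (θ_goal − ψ) mod 360° = 54.9277° = 0.958668 rad.
Common terms: sin α = 0.916868, cos α = -0.399192, sin β = 0.818427, cos β = 0.574610, cos(α−β) = 0.521010, d² = 137.523566. Work in radians in the unit-radius frame; every candidate has L = ρ·(t + p + q).
LSL: p² = 2 + d² − 2cos(α−β) + 2d(sin α − sin β) = 140.790377; p = √p² = 11.865512; φ = atan2(cos β − cos α, d + sin α − sin β) = 0.082162 rad; t = (φ − α) mod 2π = 4.383916 rad, q = (β − φ) mod 2π = 0.876506 rad → L = 6.52·(4.383916 + 11.865512 + 0.876506) = 6.52·17.125934 = 111.661093 m
RSR: p² = 2 + d² − 2cos(α−β) + 2d(sin β − sin α) = 136.172717; p = √p² = 11.669307; φ = atan2(cos α − cos β, d − sin α + sin β) = -0.083547 rad; t = (α − φ) mod 2π = 2.064978 rad, q = (φ − β) mod 2π = 5.240970 rad → L = 6.52·(2.064978 + 11.669307 + 5.240970) = 6.52·18.975255 = 123.718662 m
LSR: p² = d² − 2 + 2cos(α−β) + 2d(sin α + sin β) = 177.265339; p = √p² = 13.314103; φ = atan2(−cos α − cos β, d + sin α + sin β) − atan2(−2, p) = 0.136072 rad; t = (φ − α) mod 2π = 4.437826 rad, q = (φ − β) mod 2π = 5.460589 rad → L = 6.52·(4.437826 + 13.314103 + 5.460589) = 6.52·23.212518 = 151.345620 m
RSL: p² = d² − 2 + 2cos(α−β) − 2d(sin α + sin β) = 95.865831; p = √p² = 9.791110; φ = atan2(cos α + cos β, d − sin α − sin β) − atan2(2, p) = -0.183940 rad; t = (α − φ) mod 2π = 2.165372 rad, q = (β − φ) mod 2π = 1.142609 rad → L = 6.52·(2.165372 + 9.791110 + 1.142609) = 6.52·13.099090 = 85.406069 m
RLR: c = (6 − d² + 2cos(α−β) + 2d(sin α − sin β))/8 = -16.021590, |c| > 1 → infeasible
LRL: c = (6 − d² + 2cos(α−β) − 2d(sin α − sin β))/8 = -16.598797, |c| > 1 → infeasible
Shortest: RSL with L = 85.406069 m ≈ 85.4061 m
Convert RSL to answer units (arcs ×180/π): t = 2.165372·180/π = 124.0667°, p = ρ·p = 6.52·9.791110 = 63.8380 m, q = 1.142609·180/π = 65.4667°, L = 85.4061 m.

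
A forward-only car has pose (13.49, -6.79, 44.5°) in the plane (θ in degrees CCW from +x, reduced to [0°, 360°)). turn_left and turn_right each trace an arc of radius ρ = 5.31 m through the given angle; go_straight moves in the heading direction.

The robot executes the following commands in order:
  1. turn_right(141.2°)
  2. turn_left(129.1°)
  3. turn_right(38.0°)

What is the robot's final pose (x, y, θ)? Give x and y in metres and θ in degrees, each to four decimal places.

(33.9679, -15.4985, 354.4000°)

set_pose: (x, y, θ) = (13.4900, -6.7900, 44.5000°), ρ = 5.31
turn_right(141.2°): centre at ρ to the right, rotate −141.2° → (22.4856, -11.1969, -96.7000° ≡ 263.3000°)
turn_left(129.1°): centre at ρ to the left, rotate +129.1° → (30.6045, -16.2998, 392.4000° ≡ 32.4000°)
turn_right(38.0°): centre at ρ to the right, rotate −38.0° → (33.9679, -15.4985, -5.6000° ≡ 354.4000°)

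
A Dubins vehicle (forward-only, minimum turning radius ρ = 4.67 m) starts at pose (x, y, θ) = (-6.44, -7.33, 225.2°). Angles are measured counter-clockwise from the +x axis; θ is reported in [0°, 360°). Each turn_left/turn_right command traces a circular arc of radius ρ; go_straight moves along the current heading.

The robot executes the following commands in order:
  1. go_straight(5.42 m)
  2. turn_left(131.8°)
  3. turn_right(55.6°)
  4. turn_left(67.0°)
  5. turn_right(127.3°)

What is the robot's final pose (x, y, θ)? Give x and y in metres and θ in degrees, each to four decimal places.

(5.9908, -30.4242, 241.1000°)

set_pose: (x, y, θ) = (-6.4400, -7.3300, 225.2000°), ρ = 4.67
go_straight(5.42): x += 5.42·cos θ, y += 5.42·sin θ → (-10.2591, -11.1759, 225.2000°)
turn_left(131.8°): centre at ρ to the left, rotate +131.8° → (-7.1898, -19.1301, 357.0000°)
turn_right(55.6°): centre at ρ to the right, rotate −55.6° → (-3.4482, -21.3606, 301.4000°)
turn_left(67.0°): centre at ρ to the left, rotate +67.0° → (1.2201, -23.5474, 368.4000° ≡ 8.4000°)
turn_right(127.3°): centre at ρ to the right, rotate −127.3° → (5.9908, -30.4242, -118.9000° ≡ 241.1000°)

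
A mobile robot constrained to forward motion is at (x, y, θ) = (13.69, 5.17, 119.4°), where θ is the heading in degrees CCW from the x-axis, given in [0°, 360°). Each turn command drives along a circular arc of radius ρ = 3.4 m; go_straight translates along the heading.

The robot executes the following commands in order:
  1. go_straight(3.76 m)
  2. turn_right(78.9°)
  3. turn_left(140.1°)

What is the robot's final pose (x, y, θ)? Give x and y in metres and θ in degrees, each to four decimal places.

set_pose: (x, y, θ) = (13.6900, 5.1700, 119.4000°), ρ = 3.4
go_straight(3.76): x += 3.76·cos θ, y += 3.76·sin θ → (11.8442, 8.4458, 119.4000°)
turn_right(78.9°): centre at ρ to the right, rotate −78.9° → (12.5982, 12.7002, 40.5000°)
turn_left(140.1°): centre at ρ to the left, rotate +140.1° → (10.3545, 18.6854, 180.6000°)

(10.3545, 18.6854, 180.6000°)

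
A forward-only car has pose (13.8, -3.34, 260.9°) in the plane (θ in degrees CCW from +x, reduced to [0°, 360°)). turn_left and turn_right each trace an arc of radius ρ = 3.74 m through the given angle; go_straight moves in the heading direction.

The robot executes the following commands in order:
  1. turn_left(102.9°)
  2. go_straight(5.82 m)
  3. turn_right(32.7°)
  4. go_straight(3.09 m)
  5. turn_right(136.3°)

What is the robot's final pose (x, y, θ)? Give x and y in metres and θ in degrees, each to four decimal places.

set_pose: (x, y, θ) = (13.8000, -3.3400, 260.9000°), ρ = 3.74
turn_left(102.9°): centre at ρ to the left, rotate +102.9° → (17.7408, -7.6633, 363.8000° ≡ 3.8000°)
go_straight(5.82): x += 5.82·cos θ, y += 5.82·sin θ → (23.5480, -7.2776, 3.8000°)
turn_right(32.7°): centre at ρ to the right, rotate −32.7° → (25.6033, -7.7351, -28.9000° ≡ 331.1000°)
go_straight(3.09): x += 3.09·cos θ, y += 3.09·sin θ → (28.3085, -9.2285, 331.1000°)
turn_right(136.3°): centre at ρ to the right, rotate −136.3° → (27.4564, -16.1186, 194.8000°)

(27.4564, -16.1186, 194.8000°)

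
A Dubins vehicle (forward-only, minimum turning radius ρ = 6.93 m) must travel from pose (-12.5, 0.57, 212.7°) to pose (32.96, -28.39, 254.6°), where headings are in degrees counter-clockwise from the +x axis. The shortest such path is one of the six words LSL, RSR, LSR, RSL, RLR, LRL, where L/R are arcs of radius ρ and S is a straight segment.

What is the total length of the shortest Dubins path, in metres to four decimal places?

Let ψ = atan2(Δy, Δx) = atan2(-28.96, 45.46) = -32.4989° be the start→goal bearing.
Normalize: d = |goal − start| / ρ = 53.900772/6.93 = 7.777889, α = (θ_start − ψ) mod 360° = 245.1989° = 4.279528 rad, β = (θ_goal − ψ) mod 360° = 287.0989° = 5.010821 rad.
Common terms: sin α = -0.907770, cos α = -0.419469, sin β = -0.955799, cos β = 0.294022, cos(α−β) = 0.744312, d² = 60.495560. Work in radians in the unit-radius frame; every candidate has L = ρ·(t + p + q).
LSL: p² = 2 + d² − 2cos(α−β) + 2d(sin α − sin β) = 61.754066; p = √p² = 7.858376; φ = atan2(cos β − cos α, d + sin α − sin β) = 0.090919 rad; t = (φ − α) mod 2π = 2.094576 rad, q = (β − φ) mod 2π = 4.919902 rad → L = 6.93·(2.094576 + 7.858376 + 4.919902) = 6.93·14.872854 = 103.068877 m
RSR: p² = 2 + d² − 2cos(α−β) + 2d(sin β − sin α) = 60.259807; p = √p² = 7.762719; φ = atan2(cos α − cos β, d − sin α + sin β) = -0.092042 rad; t = (α − φ) mod 2π = 4.371571 rad, q = (φ − β) mod 2π = 1.180322 rad → L = 6.93·(4.371571 + 7.762719 + 1.180322) = 6.93·13.314611 = 92.270257 m
LSR: p² = d² − 2 + 2cos(α−β) + 2d(sin α + sin β) = 30.994930; p = √p² = 5.567309; φ = atan2(−cos α − cos β, d + sin α + sin β) − atan2(−2, p) = 0.366090 rad; t = (φ − α) mod 2π = 2.369747 rad, q = (φ − β) mod 2π = 1.638454 rad → L = 6.93·(2.369747 + 5.567309 + 1.638454) = 6.93·9.575510 = 66.358287 m
RSL: p² = d² − 2 + 2cos(α−β) − 2d(sin α + sin β) = 88.973435; p = √p² = 9.432573; φ = atan2(cos α + cos β, d − sin α − sin β) − atan2(2, p) = -0.221947 rad; t = (α − φ) mod 2π = 4.501476 rad, q = (β − φ) mod 2π = 5.232769 rad → L = 6.93·(4.501476 + 9.432573 + 5.232769) = 6.93·19.166817 = 132.826044 m
RLR: c = (6 − d² + 2cos(α−β) + 2d(sin α − sin β))/8 = -6.532476, |c| > 1 → infeasible
LRL: c = (6 − d² + 2cos(α−β) − 2d(sin α − sin β))/8 = -6.719258, |c| > 1 → infeasible
Shortest: LSR with L = 66.358287 m ≈ 66.3583 m

66.3583 m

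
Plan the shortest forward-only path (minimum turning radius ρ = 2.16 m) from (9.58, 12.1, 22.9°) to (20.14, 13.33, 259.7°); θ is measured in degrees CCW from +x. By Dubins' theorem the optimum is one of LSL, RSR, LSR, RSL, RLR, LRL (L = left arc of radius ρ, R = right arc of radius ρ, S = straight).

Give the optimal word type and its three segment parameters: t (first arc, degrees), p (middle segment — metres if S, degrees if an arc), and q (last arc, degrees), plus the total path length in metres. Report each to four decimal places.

Let ψ = atan2(Δy, Δx) = atan2(1.23, 10.56) = 6.6437° be the start→goal bearing.
Normalize: d = |goal − start| / ρ = 10.631392/2.16 = 4.921941, α = (θ_start − ψ) mod 360° = 16.2563° = 0.283726 rad, β = (θ_goal − ψ) mod 360° = 253.0563° = 4.416665 rad.
Common terms: sin α = 0.279934, cos α = 0.960019, sin β = -0.956591, cos β = -0.291432, cos(α−β) = -0.547563, d² = 24.225502. Work in radians in the unit-radius frame; every candidate has L = ρ·(t + p + q).
LSL: p² = 2 + d² − 2cos(α−β) + 2d(sin α − sin β) = 39.492841; p = √p² = 6.284333; φ = atan2(cos β − cos α, d + sin α − sin β) = -0.200479 rad; t = (φ − α) mod 2π = 5.798981 rad, q = (β − φ) mod 2π = 4.617144 rad → L = 2.16·(5.798981 + 6.284333 + 4.617144) = 2.16·16.700458 = 36.072989 m
RSR: p² = 2 + d² − 2cos(α−β) + 2d(sin β − sin α) = 15.148415; p = √p² = 3.892096; φ = atan2(cos α − cos β, d − sin α + sin β) = 0.327352 rad; t = (α − φ) mod 2π = 6.239559 rad, q = (φ − β) mod 2π = 2.193872 rad → L = 2.16·(6.239559 + 3.892096 + 2.193872) = 2.16·12.325527 = 26.623139 m
LSR: p² = d² − 2 + 2cos(α−β) + 2d(sin α + sin β) = 14.469441; p = √p² = 3.803872; φ = atan2(−cos α − cos β, d + sin α + sin β) − atan2(−2, p) = 0.327852 rad; t = (φ − α) mod 2π = 0.044126 rad, q = (φ − β) mod 2π = 2.194372 rad → L = 2.16·(0.044126 + 3.803872 + 2.194372) = 2.16·6.042370 = 13.051520 m
RSL: p² = d² − 2 + 2cos(α−β) − 2d(sin α + sin β) = 27.791309; p = √p² = 5.271746; φ = atan2(cos α + cos β, d − sin α − sin β) − atan2(2, p) = -0.243748 rad; t = (α − φ) mod 2π = 0.527474 rad, q = (β − φ) mod 2π = 4.660414 rad → L = 2.16·(0.527474 + 5.271746 + 4.660414) = 2.16·10.459634 = 22.592809 m
RLR: c = (6 − d² + 2cos(α−β) + 2d(sin α − sin β))/8 = -0.893552; p = 2π − arccos c = 3.607194 rad; φ = atan2(cos α − cos β, d − sin α + sin β) = 0.327352 rad; t = (α − φ + p/2) mod 2π = 1.759971 rad, q = (α − β − t + p) mod 2π = 3.997469 rad → L = 2.16·(1.759971 + 3.607194 + 3.997469) = 2.16·9.364633 = 20.227608 m
LRL: c = (6 − d² + 2cos(α−β) − 2d(sin α − sin β))/8 = -3.936605, |c| > 1 → infeasible
Shortest: LSR with L = 13.051520 m ≈ 13.0515 m
Convert LSR to answer units (arcs ×180/π): t = 0.044126·180/π = 2.5283°, p = ρ·p = 2.16·3.803872 = 8.2164 m, q = 2.194372·180/π = 125.7283°, L = 13.0515 m.

LSR: t = 2.5283°, p = 8.2164 m, q = 125.7283°, L = 13.0515 m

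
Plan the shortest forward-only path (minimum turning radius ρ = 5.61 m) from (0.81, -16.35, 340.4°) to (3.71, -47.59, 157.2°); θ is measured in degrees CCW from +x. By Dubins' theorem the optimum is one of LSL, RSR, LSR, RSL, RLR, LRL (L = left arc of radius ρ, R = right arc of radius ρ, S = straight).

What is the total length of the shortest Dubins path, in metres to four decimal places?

39.8542 m

Let ψ = atan2(Δy, Δx) = atan2(-31.24, 2.90) = -84.6964° be the start→goal bearing.
Normalize: d = |goal − start| / ρ = 31.374314/5.61 = 5.592569, α = (θ_start − ψ) mod 360° = 65.0964° = 1.136147 rad, β = (θ_goal − ψ) mod 360° = 241.8964° = 4.221889 rad.
Common terms: sin α = 0.907018, cos α = 0.421092, sin β = -0.882098, cos β = -0.471067, cos(α−β) = -0.998441, d² = 31.276832. Work in radians in the unit-radius frame; every candidate has L = ρ·(t + p + q).
LSL: p² = 2 + d² − 2cos(α−β) + 2d(sin α − sin β) = 55.285220; p = √p² = 7.435403; φ = atan2(cos β − cos α, d + sin α − sin β) = -0.120278 rad; t = (φ − α) mod 2π = 5.026760 rad, q = (β − φ) mod 2π = 4.342167 rad → L = 5.61·(5.026760 + 7.435403 + 4.342167) = 5.61·16.804331 = 94.272295 m
RSR: p² = 2 + d² − 2cos(α−β) + 2d(sin β − sin α) = 15.262208; p = √p² = 3.906688; φ = atan2(cos α − cos β, d − sin α + sin β) = 0.230400 rad; t = (α − φ) mod 2π = 0.905747 rad, q = (φ − β) mod 2π = 2.291696 rad → L = 5.61·(0.905747 + 3.906688 + 2.291696) = 5.61·7.104131 = 39.854174 m
LSR: p² = d² − 2 + 2cos(α−β) + 2d(sin α + sin β) = 27.558687; p = √p² = 5.249637; φ = atan2(−cos α − cos β, d + sin α + sin β) − atan2(−2, p) = 0.372898 rad; t = (φ − α) mod 2π = 5.519936 rad, q = (φ − β) mod 2π = 2.434194 rad → L = 5.61·(5.519936 + 5.249637 + 2.434194) = 5.61·13.203767 = 74.073131 m
RSL: p² = d² − 2 + 2cos(α−β) − 2d(sin α + sin β) = 27.001215; p = √p² = 5.196269; φ = atan2(cos α + cos β, d − sin α − sin β) − atan2(2, p) = -0.376390 rad; t = (α − φ) mod 2π = 1.512537 rad, q = (β − φ) mod 2π = 4.598279 rad → L = 5.61·(1.512537 + 5.196269 + 4.598279) = 5.61·11.307086 = 63.432753 m
RLR: c = (6 − d² + 2cos(α−β) + 2d(sin α − sin β))/8 = -0.907776; p = 2π − arccos c = 3.574438 rad; φ = atan2(cos α − cos β, d − sin α + sin β) = 0.230400 rad; t = (α − φ + p/2) mod 2π = 2.692966 rad, q = (α − β − t + p) mod 2π = 4.078915 rad → L = 5.61·(2.692966 + 3.574438 + 4.078915) = 5.61·10.346319 = 58.042849 m
LRL: c = (6 − d² + 2cos(α−β) − 2d(sin α − sin β))/8 = -5.910653, |c| > 1 → infeasible
Shortest: RSR with L = 39.854174 m ≈ 39.8542 m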